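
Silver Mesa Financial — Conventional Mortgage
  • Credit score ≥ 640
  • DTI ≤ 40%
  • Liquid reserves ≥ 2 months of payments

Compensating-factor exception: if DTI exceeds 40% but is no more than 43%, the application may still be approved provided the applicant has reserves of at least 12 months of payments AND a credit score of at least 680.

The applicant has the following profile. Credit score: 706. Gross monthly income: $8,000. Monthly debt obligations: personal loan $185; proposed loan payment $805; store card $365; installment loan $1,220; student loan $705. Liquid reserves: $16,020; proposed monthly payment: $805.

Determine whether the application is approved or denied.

Credit score 706 ≥ 640 (meets base)
Total debts = (185 + 805 + 365 + 1,220 + 705) = 3,280. DTI = 3,280/8,000 = 41% > 40% — standard DTI limit exceeded.
Reserves = 16,020/805 = 19.9 months ≥ 2
DTI 41% is within the 40%–43% exception band; checking compensating factors.
Reserves 19.9 ≥ 12 months; credit score 706 ≥ 680.
Both compensating conditions met → exception applies.

Approved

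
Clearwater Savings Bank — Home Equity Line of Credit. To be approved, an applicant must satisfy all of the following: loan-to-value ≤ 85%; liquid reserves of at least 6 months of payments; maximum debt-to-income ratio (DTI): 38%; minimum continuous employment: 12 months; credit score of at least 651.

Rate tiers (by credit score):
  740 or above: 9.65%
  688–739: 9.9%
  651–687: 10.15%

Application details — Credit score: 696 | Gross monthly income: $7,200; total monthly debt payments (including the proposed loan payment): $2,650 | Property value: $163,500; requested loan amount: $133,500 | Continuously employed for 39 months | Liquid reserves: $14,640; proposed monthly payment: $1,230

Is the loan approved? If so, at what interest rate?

Credit score 696 ≥ 651 (meets minimum)
Reserves: 14,640 ÷ 1,230 = 11.9 months (meets 6-month minimum)
Loan-to-value = 133,500/163,500 = 81.7% — pass (85% max)
Employment 39 ≥ 12 months
Debt-to-income = 2,650/7,200 = 36.8% — meets 38% limit
All requirements met. Score 696 falls in the 688–739 tier → 9.9%.

Approved at 9.9%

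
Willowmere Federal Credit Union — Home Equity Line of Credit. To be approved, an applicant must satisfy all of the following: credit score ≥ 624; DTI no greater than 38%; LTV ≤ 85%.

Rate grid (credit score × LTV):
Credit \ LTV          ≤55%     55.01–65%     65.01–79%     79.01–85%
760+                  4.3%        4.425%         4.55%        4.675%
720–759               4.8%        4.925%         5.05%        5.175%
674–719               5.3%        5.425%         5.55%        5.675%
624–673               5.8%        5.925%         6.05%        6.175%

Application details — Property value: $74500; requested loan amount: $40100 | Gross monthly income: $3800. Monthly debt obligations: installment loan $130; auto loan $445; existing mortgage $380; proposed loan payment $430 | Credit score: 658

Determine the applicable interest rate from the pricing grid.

5.8%

Credit score 658 ≥ 624; Total monthly debts = (130 + 445 + 380 + 430) = 1,385. DTI: 1,385 ÷ 3,800 = 36.4%, within the 38% cap
Loan-to-value = 40,100/74,500 = 53.8% — pass (85% max)
Score 658 is in the 624–673 band; LTV 53.8% is in the ≤55% band → 5.8%.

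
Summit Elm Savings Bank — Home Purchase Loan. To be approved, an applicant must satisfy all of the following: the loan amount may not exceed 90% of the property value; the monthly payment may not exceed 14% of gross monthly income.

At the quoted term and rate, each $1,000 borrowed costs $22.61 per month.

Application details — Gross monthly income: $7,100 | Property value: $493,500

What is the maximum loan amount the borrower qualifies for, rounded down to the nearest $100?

Payment cap: 14% × $7,100 = $994/month.
At $22.61 per $1,000, that supports 994/22.61 × 1,000 ≈ $43,962 → $43,900.
LTV cap: 90% × $493,500 = $444,150 → $444,100.
Binding constraint: payment-to-income.

$43,900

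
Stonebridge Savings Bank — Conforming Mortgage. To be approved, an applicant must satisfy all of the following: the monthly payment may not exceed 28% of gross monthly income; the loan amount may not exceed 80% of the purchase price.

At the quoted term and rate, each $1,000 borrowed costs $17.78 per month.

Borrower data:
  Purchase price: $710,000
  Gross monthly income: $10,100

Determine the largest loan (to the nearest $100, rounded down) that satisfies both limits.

$159,000

Payment cap: 28% × $10,100 = $2,828/month.
At $17.78 per $1,000, that supports 2,828/17.78 × 1,000 ≈ $159,055 → $159,000.
LTV cap: 80% × $710,000 = $568,000 → $568,000.
Binding constraint: payment-to-income.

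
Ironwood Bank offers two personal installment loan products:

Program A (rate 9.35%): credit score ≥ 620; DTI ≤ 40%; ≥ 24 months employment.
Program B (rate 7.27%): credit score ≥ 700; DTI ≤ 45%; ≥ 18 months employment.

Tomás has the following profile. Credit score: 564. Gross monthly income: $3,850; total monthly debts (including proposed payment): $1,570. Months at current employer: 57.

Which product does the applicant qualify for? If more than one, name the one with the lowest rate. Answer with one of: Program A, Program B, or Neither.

DTI = 1,570/3,850 = 40.8%.
Program A: score 564 < 620; DTI 40.8% > 40%; employment 57 ≥ 24 mo → does not qualify.
Program B: score 564 < 700; DTI 40.8% ≤ 45%; employment 57 ≥ 18 mo → does not qualify.

Neither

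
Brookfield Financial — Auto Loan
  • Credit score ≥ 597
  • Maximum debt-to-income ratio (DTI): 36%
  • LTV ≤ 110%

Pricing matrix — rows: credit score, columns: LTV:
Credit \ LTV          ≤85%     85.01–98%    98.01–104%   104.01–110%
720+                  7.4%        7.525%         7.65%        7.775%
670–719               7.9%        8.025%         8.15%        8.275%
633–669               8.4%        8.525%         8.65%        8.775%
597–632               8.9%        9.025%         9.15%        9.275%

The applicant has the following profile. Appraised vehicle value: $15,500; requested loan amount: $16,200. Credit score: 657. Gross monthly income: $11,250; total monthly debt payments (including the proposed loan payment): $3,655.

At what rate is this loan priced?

8.775%

Credit score 657 ≥ 597; DTI: 3,655 ÷ 11,250 = 32.5%, within the 36% cap
Loan-to-value = 16,200/15,500 = 104.5% — pass (110% max)
Row: 657 falls in 633–669. Column: 104.5% falls in 104.01–110%. Rate = 8.775%.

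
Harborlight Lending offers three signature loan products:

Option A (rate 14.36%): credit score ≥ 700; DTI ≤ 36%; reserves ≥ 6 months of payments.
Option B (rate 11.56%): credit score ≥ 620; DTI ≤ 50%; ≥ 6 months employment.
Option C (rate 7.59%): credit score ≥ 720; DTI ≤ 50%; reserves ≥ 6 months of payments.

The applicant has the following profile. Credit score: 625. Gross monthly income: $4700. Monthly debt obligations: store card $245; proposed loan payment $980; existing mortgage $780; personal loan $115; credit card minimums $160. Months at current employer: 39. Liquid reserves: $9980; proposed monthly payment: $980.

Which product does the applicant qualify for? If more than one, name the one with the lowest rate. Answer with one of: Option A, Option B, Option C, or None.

Total debts = (245 + 980 + 780 + 115 + 160) = 2,280; DTI = 2,280/4,700 = 48.5%.
Reserves = 9,980/980 = 10.2 months.
Option A: score 625 < 700; DTI 48.5% > 36%; reserves 10.2 ≥ 6 mo → does not qualify.
Option B: score 625 ≥ 620; DTI 48.5% ≤ 50%; employment 39 ≥ 6 mo → qualifies.
Option C: score 625 < 720; DTI 48.5% ≤ 50%; reserves 10.2 ≥ 6 mo → does not qualify.

Option B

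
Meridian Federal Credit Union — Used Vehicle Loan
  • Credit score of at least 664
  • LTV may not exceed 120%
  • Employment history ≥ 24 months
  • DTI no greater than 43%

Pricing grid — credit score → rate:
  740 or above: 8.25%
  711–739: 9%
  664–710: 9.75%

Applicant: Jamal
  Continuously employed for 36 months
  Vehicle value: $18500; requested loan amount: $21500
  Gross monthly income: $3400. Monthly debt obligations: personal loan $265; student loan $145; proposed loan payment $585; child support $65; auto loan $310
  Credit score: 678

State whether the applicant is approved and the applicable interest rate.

Approved at 9.75%

Credit score 678 ≥ 664 (meets minimum)
Total monthly debts = (265 + 145 + 585 + 65 + 310) = 1,370. Debt-to-income = 1,370/3,400 = 40.3% — meets 43% limit
Employment 36 ≥ 24 months
Loan-to-value = 21,500/18,500 = 116.2% — pass (120% max)
All requirements met. Score 678 falls in the 664–710 tier → 9.75%.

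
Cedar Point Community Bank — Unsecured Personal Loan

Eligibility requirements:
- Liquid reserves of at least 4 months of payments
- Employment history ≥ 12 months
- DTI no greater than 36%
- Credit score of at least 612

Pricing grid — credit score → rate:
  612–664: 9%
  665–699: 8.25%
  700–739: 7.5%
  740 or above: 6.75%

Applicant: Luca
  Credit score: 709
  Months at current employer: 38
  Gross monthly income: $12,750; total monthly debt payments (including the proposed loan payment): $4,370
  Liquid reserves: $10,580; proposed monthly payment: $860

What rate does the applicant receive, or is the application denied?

Credit score 709 ≥ 612 (meets minimum)
Liquid reserves cover 10,580/860 = 12.3 months — ≥ 4 required
Employment 38 ≥ 12 months
DTI = 4,370/12,750 = 34.3% ≤ 36%
All requirements met. Score 709 falls in the 700–739 tier → 7.5%.

Approved at 7.5%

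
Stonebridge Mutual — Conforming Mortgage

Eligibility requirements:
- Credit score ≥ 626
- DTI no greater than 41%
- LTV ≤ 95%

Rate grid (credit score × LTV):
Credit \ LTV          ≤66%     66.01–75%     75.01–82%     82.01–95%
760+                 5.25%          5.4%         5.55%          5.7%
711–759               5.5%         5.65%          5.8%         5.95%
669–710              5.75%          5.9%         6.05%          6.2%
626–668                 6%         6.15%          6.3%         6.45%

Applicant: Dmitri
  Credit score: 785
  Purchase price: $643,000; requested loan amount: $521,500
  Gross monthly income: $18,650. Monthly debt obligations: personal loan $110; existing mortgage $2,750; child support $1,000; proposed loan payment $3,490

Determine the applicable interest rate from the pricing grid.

5.55%

Credit score 785 ≥ 626; Total monthly debts = (110 + 2,750 + 1,000 + 3,490) = 7,350. DTI = 7,350/18,650 = 39.4% ≤ 41%
Loan-to-value = 521,500/643,000 = 81.1% — pass (95% max)
Credit 785 → row 760+; LTV 81.1% → column 75.01–82%. Grid cell → 5.55%.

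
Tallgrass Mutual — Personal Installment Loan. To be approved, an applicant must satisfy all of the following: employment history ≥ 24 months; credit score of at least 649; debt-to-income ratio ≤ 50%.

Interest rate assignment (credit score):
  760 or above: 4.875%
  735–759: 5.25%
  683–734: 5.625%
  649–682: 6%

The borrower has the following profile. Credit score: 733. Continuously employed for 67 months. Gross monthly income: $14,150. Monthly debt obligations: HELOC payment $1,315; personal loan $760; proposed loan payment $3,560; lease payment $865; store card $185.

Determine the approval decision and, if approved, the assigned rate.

Approved at 5.625%

Credit score 733 ≥ 649 (meets minimum)
Employment 67 ≥ 24 months
Total monthly debts = (1,315 + 760 + 3,560 + 865 + 185) = 6,685. DTI = 6,685/14,150 = 47.2% ≤ 50%
All requirements met. Score 733 falls in the 683–734 tier → 5.625%.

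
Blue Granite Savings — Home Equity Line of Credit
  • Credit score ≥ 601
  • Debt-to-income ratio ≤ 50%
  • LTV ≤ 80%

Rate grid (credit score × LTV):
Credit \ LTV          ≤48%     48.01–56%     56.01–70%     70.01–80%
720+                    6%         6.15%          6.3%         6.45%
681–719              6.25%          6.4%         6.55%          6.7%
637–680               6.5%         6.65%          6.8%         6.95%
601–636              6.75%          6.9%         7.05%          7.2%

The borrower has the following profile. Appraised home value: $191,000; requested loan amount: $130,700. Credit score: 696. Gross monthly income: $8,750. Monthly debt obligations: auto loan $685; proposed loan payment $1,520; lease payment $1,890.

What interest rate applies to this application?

6.55%

Credit score 696 ≥ 601; Total monthly debts = (685 + 1,520 + 1,890) = 4,095. DTI = 4,095/8,750 = 46.8% ≤ 50%
LTV = 130,700/191,000 = 68.4% ≤ 80%
Score 696 is in the 681–719 band; LTV 68.4% is in the 56.01–70% band → 6.55%.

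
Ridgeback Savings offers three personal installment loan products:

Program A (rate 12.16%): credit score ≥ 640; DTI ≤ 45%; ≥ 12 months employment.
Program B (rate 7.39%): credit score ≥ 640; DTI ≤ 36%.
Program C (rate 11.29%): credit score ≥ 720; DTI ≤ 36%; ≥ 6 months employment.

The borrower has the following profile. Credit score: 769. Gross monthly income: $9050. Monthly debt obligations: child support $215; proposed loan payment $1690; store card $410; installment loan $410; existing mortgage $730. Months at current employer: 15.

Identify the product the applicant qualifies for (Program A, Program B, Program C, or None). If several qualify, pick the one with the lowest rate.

Program A

Total debts = (215 + 1,690 + 410 + 410 + 730) = 3,455; DTI = 3,455/9,050 = 38.2%.
Program A: score 769 ≥ 640; DTI 38.2% ≤ 45%; employment 15 ≥ 12 mo → qualifies.
Program B: score 769 ≥ 640; DTI 38.2% > 36% → does not qualify.
Program C: score 769 ≥ 720; DTI 38.2% > 36%; employment 15 ≥ 6 mo → does not qualify.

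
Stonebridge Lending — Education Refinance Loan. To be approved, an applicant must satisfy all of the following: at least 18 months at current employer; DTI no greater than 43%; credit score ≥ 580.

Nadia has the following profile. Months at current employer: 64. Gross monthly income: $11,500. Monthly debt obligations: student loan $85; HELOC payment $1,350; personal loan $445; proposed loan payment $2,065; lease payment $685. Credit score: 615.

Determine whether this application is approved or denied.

Employment 64 ≥ 18 months
Total monthly debts = (85 + 1,350 + 445 + 2,065 + 685) = 4,630. Debt-to-income = 4,630/11,500 = 40.3% — meets 43% limit
Credit score 615 ≥ 580 (meets)
All criteria satisfied.

Approved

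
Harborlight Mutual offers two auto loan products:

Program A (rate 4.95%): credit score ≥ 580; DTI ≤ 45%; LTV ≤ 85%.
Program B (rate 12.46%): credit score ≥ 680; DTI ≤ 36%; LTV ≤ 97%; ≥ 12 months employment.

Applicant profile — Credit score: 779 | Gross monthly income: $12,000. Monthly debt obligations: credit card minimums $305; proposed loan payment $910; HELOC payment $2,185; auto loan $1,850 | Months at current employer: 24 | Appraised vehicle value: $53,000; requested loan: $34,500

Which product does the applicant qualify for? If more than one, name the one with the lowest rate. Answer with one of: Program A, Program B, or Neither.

Program A

Total debts = (305 + 910 + 2,185 + 1,850) = 5,250; DTI = 5,250/12,000 = 43.8%.
LTV = 34,500/53,000 = 65.1%.
Program A: score 779 ≥ 580; DTI 43.8% ≤ 45%; LTV 65.1% ≤ 85% → qualifies.
Program B: score 779 ≥ 680; DTI 43.8% > 36%; LTV 65.1% ≤ 97%; employment 24 ≥ 12 mo → does not qualify.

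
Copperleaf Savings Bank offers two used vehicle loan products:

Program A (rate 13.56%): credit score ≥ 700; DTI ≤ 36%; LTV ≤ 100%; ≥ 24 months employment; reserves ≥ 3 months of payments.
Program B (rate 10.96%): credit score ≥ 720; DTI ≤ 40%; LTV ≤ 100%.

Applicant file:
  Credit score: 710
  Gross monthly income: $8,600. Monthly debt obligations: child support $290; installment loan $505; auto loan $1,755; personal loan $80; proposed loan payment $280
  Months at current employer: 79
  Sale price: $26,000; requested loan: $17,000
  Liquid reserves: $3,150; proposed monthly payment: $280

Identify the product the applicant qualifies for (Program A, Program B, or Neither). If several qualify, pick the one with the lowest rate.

Program A

Total debts = (290 + 505 + 1,755 + 80 + 280) = 2,910; DTI = 2,910/8,600 = 33.8%.
LTV = 17,000/26,000 = 65.4%.
Reserves = 3,150/280 = 11.2 months.
Program A: score 710 ≥ 700; DTI 33.8% ≤ 36%; LTV 65.4% ≤ 100%; employment 79 ≥ 24 mo; reserves 11.2 ≥ 3 mo → qualifies.
Program B: score 710 < 720; DTI 33.8% ≤ 40%; LTV 65.4% ≤ 100% → does not qualify.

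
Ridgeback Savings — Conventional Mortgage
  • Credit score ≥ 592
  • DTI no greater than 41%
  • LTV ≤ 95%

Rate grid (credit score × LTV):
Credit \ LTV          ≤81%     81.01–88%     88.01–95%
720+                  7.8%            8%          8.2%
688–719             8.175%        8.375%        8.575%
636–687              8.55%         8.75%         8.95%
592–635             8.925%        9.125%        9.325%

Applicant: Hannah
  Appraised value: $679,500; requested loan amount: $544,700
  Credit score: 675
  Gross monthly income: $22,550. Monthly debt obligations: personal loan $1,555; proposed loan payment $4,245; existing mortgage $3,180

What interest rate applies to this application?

8.55%

Credit score 675 ≥ 592; Total monthly debts = (1,555 + 4,245 + 3,180) = 8,980. Debt-to-income = 8,980/22,550 = 39.8% — meets 41% limit
Loan-to-value = 544,700/679,500 = 80.2% — pass (95% max)
Credit 675 → row 636–687; LTV 80.2% → column ≤81%. Grid cell → 8.55%.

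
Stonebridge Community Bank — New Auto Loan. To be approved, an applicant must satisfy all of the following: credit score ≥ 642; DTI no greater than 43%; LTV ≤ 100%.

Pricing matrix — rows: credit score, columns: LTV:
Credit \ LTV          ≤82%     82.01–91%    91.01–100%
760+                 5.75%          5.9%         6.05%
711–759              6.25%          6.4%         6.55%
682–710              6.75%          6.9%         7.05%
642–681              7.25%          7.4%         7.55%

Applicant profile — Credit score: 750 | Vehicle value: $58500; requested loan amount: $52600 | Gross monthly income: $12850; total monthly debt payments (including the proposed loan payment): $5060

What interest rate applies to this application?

6.4%

Credit score 750 ≥ 642; DTI: 5,060 ÷ 12,850 = 39.4%, within the 43% cap
Loan-to-value = 52,600/58,500 = 89.9% — pass (100% max)
Row: 750 falls in 711–759. Column: 89.9% falls in 82.01–91%. Rate = 6.4%.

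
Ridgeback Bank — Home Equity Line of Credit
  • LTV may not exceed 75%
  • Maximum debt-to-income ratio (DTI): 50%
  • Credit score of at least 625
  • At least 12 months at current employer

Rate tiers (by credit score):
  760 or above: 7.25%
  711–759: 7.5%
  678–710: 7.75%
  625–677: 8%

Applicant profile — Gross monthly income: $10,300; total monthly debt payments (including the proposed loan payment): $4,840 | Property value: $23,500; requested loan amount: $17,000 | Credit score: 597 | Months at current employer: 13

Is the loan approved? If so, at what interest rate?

Denied

Credit score 597 < 625 (below minimum)
Debt-to-income = 4,840/10,300 = 47% — meets 50% limit
Employment 13 ≥ 12 months
Loan-to-value = 17,000/23,500 = 72.3% — pass (75% max)
Not all requirements met → denied.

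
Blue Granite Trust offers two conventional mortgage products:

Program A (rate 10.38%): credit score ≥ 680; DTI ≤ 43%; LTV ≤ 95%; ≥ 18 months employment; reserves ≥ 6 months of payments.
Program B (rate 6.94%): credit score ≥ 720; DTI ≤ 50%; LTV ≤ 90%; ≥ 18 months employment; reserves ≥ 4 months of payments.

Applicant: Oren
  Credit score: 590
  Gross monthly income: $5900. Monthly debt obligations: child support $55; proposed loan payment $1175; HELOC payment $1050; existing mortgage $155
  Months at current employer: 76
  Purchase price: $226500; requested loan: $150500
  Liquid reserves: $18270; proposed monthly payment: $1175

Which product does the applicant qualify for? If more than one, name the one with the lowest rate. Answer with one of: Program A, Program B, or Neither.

Total debts = (55 + 1,175 + 1,050 + 155) = 2,435; DTI = 2,435/5,900 = 41.3%.
LTV = 150,500/226,500 = 66.4%.
Reserves = 18,270/1,175 = 15.5 months.
Program A: score 590 < 680; DTI 41.3% ≤ 43%; LTV 66.4% ≤ 95%; employment 76 ≥ 18 mo; reserves 15.5 ≥ 6 mo → does not qualify.
Program B: score 590 < 720; DTI 41.3% ≤ 50%; LTV 66.4% ≤ 90%; employment 76 ≥ 18 mo; reserves 15.5 ≥ 4 mo → does not qualify.

Neither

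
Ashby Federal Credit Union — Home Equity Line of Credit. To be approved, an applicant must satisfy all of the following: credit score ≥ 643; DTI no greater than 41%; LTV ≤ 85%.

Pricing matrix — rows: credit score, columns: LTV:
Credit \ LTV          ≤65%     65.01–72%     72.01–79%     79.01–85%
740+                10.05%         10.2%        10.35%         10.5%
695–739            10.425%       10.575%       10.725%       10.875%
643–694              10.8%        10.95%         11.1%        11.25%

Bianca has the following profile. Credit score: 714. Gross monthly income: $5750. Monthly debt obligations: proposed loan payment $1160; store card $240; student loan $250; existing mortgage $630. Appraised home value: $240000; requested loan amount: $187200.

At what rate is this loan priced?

10.725%

Credit score 714 ≥ 643; Total monthly debts = (1,160 + 240 + 250 + 630) = 2,280. Debt-to-income = 2,280/5,750 = 39.7% — meets 41% limit
LTV: 187,200 ÷ 240,000 = 78%, within 85% cap
Row: 714 falls in 695–739. Column: 78% falls in 72.01–79%. Rate = 10.725%.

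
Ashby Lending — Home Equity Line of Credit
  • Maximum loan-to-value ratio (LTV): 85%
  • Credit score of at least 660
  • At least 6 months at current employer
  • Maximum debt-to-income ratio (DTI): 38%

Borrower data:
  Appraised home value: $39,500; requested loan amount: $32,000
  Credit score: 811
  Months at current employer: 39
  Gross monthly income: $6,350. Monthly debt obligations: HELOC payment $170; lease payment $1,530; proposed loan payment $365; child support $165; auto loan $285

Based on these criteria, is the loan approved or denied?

Denied

LTV = 32,000/39,500 = 81% ≤ 85%
Credit score 811 ≥ 660 (meets)
Employment 39 ≥ 6 months
Total monthly debts = (170 + 1,530 + 365 + 165 + 285) = 2,515. DTI = 2,515/6,350 = 39.6% > 38%
Fails on DTI.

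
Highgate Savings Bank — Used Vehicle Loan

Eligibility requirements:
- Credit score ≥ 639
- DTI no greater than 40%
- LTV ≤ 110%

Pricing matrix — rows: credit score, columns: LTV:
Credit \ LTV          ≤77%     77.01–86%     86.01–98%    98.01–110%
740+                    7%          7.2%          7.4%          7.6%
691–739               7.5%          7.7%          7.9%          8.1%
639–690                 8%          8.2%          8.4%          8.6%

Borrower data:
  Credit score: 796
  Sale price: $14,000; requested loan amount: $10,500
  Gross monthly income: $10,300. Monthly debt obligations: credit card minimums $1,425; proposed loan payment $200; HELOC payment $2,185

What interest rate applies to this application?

7%

Credit score 796 ≥ 639; Total monthly debts = (1,425 + 200 + 2,185) = 3,810. DTI = 3,810/10,300 = 37% ≤ 40%
LTV = 10,500/14,000 = 75% ≤ 110%
Row: 796 falls in 740+. Column: 75% falls in ≤77%. Rate = 7%.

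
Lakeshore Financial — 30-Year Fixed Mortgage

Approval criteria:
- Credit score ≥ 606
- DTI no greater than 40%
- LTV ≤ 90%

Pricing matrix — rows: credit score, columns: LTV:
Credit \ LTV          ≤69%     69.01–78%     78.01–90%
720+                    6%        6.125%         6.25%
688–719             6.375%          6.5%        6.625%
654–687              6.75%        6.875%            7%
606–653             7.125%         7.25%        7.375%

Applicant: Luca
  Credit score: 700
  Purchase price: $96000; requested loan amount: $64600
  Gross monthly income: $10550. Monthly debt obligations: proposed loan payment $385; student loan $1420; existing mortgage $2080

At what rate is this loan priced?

Credit score 700 ≥ 606; Total monthly debts = (385 + 1,420 + 2,080) = 3,885. DTI = 3,885/10,550 = 36.8% ≤ 40%
LTV: 64,600 ÷ 96,000 = 67.3%, within 90% cap
Credit 700 → row 688–719; LTV 67.3% → column ≤69%. Grid cell → 6.375%.

6.375%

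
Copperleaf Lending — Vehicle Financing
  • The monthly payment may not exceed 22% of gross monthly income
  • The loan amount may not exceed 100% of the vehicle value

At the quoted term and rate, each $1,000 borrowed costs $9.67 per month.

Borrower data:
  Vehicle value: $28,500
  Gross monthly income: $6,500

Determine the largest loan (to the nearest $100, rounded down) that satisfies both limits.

$28,500

Payment cap: 22% × $6,500 = $1,430/month.
At $9.67 per $1,000, that supports 1,430/9.67 × 1,000 ≈ $147,880 → $147,800.
LTV cap: 100% × $28,500 = $28,500 → $28,500.
Binding constraint: loan-to-value.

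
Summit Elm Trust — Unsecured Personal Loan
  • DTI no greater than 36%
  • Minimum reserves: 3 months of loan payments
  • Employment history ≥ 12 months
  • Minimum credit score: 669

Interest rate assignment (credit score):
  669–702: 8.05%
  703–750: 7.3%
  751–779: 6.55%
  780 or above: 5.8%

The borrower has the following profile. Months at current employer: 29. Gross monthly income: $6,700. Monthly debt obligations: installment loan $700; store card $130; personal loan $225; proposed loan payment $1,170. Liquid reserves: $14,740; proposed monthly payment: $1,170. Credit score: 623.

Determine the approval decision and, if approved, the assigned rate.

Credit score 623 < 669 (below minimum)
Employment 29 ≥ 12 months
Total monthly debts = (700 + 130 + 225 + 1,170) = 2,225. DTI: 2,225 ÷ 6,700 = 33.2%, within the 36% cap
Reserves = 14,740/1,170 = 12.6 months ≥ 3
Not all requirements met → denied.

Denied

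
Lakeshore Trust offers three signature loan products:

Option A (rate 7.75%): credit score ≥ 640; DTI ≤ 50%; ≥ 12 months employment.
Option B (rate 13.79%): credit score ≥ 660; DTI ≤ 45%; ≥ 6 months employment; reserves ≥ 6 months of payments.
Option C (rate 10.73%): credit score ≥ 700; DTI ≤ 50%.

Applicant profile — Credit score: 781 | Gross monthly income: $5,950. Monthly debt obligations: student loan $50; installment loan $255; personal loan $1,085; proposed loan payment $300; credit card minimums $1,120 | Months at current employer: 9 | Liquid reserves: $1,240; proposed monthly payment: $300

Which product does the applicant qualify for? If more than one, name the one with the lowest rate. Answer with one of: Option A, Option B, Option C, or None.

Option C

Total debts = (50 + 255 + 1,085 + 300 + 1,120) = 2,810; DTI = 2,810/5,950 = 47.2%.
Reserves = 1,240/300 = 4.1 months.
Option A: score 781 ≥ 640; DTI 47.2% ≤ 50%; employment 9 < 12 mo → does not qualify.
Option B: score 781 ≥ 660; DTI 47.2% > 45%; employment 9 ≥ 6 mo; reserves 4.1 < 6 mo → does not qualify.
Option C: score 781 ≥ 700; DTI 47.2% ≤ 50% → qualifies.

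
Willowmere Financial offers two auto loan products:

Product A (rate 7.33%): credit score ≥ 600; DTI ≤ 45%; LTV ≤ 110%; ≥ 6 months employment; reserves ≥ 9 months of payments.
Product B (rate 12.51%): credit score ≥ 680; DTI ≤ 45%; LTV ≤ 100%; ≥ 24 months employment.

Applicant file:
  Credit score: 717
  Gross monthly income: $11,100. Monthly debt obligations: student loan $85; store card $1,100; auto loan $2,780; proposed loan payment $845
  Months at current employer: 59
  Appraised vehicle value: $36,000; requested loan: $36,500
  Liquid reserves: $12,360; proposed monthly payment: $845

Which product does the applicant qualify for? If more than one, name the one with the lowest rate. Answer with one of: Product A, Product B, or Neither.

Total debts = (85 + 1,100 + 2,780 + 845) = 4,810; DTI = 4,810/11,100 = 43.3%.
LTV = 36,500/36,000 = 101.4%.
Reserves = 12,360/845 = 14.6 months.
Product A: score 717 ≥ 600; DTI 43.3% ≤ 45%; LTV 101.4% ≤ 110%; employment 59 ≥ 6 mo; reserves 14.6 ≥ 9 mo → qualifies.
Product B: score 717 ≥ 680; DTI 43.3% ≤ 45%; LTV 101.4% > 100%; employment 59 ≥ 24 mo → does not qualify.

Product A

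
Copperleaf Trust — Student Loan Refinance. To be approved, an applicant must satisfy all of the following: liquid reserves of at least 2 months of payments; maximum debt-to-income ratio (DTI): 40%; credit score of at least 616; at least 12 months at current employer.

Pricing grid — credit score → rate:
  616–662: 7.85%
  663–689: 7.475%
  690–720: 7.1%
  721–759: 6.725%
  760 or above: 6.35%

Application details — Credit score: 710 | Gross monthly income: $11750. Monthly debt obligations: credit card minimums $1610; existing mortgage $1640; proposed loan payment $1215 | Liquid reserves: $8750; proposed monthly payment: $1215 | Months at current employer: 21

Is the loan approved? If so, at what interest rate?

Credit score 710 ≥ 616 (meets minimum)
Liquid reserves cover 8,750/1,215 = 7.2 months — ≥ 2 required
Total monthly debts = (1,610 + 1,640 + 1,215) = 4,465. Debt-to-income = 4,465/11,750 = 38% — meets 40% limit
Employment 21 ≥ 12 months
All requirements met. Score 710 falls in the 690–720 tier → 7.1%.

Approved at 7.1%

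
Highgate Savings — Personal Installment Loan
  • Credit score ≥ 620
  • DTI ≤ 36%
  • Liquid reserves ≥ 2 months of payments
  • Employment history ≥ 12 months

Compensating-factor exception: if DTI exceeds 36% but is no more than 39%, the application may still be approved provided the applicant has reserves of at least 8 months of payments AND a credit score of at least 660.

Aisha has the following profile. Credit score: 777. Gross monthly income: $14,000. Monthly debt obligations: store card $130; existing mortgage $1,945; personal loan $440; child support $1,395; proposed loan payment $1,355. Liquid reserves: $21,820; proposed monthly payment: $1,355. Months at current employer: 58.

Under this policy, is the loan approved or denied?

Credit score 777 ≥ 620 (meets base)
Total debts = (130 + 1,945 + 440 + 1,395 + 1,355) = 5,265. DTI: 5,265 ÷ 14,000 = 37.6%, over the 36% base limit.
Reserves = 21,820/1,355 = 16.1 months ≥ 2
Employment 58 ≥ 12 months
37.6% falls in the override range (36%–39%), so the compensating-factor test applies.
Override check — reserves: 16.1 mo (ok); score: 777 (ok).
Both compensating conditions met → exception applies.

Approved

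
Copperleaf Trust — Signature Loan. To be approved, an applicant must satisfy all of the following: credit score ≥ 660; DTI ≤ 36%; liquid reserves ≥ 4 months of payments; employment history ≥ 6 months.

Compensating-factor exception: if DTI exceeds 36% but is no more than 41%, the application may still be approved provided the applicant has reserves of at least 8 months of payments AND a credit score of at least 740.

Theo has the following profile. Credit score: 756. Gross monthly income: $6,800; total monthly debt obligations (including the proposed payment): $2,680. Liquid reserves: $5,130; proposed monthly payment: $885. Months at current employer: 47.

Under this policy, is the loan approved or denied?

Credit score 756 ≥ 660 (meets base)
DTI = 2,680/6,800 = 39.4% > 36% — standard DTI limit exceeded.
Reserves = 5,130/885 = 5.8 months ≥ 4
Employment 47 ≥ 6 months
39.4% falls in the override range (36%–41%), so the compensating-factor test applies.
Reserves 5.8 < 8 months; credit score 756 ≥ 740.
Compensating-factor requirement not fully met.

Denied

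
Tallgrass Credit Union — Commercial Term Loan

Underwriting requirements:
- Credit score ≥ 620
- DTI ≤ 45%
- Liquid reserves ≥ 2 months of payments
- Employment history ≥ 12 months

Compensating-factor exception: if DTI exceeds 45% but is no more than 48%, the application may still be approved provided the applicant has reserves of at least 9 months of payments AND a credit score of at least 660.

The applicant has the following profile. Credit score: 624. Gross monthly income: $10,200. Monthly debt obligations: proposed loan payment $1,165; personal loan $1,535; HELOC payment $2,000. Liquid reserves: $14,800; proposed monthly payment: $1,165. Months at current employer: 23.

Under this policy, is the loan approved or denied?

Credit score 624 ≥ 620 (meets base)
Total debts = (1,165 + 1,535 + 2,000) = 4,700. DTI: 4,700 ÷ 10,200 = 46.1%, over the 45% base limit.
Reserves: 14,800 ÷ 1,165 = 12.7 months (meets 2-month minimum)
Employment 23 ≥ 12 months
46.1% falls in the override range (45%–48%), so the compensating-factor test applies.
Override check — reserves: 12.7 mo (ok); score: 624 (below 660).
Override conditions not both satisfied; exception does not apply.

Denied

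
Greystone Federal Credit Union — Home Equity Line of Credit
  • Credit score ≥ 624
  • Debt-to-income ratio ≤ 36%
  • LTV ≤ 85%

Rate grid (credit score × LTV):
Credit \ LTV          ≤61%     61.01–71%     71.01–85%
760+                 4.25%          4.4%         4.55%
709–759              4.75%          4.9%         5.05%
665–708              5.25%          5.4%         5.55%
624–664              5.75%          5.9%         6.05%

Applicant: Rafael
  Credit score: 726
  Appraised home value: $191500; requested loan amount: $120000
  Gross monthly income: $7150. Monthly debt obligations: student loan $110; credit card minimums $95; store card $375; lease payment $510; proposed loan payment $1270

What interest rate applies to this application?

Credit score 726 ≥ 624; Total monthly debts = (110 + 95 + 375 + 510 + 1,270) = 2,360. Debt-to-income = 2,360/7,150 = 33% — meets 36% limit
Loan-to-value = 120,000/191,500 = 62.7% — pass (85% max)
Score 726 is in the 709–759 band; LTV 62.7% is in the 61.01–71% band → 4.9%.

4.9%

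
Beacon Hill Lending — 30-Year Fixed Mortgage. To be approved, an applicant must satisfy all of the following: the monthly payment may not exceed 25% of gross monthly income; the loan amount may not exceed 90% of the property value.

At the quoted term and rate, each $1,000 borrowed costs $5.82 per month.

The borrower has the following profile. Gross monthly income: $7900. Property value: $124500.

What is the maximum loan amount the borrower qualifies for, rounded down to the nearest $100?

Payment cap: 25% × $7,900 = $1,975/month.
At $5.82 per $1,000, that supports 1,975/5.82 × 1,000 ≈ $339,347 → $339,300.
LTV cap: 90% × $124,500 = $112,050 → $112,000.
Binding constraint: loan-to-value.

$112,000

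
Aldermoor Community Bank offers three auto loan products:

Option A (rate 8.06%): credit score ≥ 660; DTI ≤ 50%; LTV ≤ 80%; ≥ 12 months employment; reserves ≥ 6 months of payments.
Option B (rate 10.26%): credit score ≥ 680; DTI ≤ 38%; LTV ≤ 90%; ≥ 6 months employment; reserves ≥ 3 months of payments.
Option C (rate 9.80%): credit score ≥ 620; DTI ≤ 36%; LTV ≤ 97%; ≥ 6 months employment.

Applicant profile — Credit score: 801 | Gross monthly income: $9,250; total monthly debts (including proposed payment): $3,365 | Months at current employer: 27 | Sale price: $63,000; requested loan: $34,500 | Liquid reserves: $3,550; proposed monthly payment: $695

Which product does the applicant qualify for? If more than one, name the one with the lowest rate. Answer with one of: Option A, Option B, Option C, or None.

Option B

DTI = 3,365/9,250 = 36.4%.
LTV = 34,500/63,000 = 54.8%.
Reserves = 3,550/695 = 5.1 months.
Option A: score 801 ≥ 660; DTI 36.4% ≤ 50%; LTV 54.8% ≤ 80%; employment 27 ≥ 12 mo; reserves 5.1 < 6 mo → does not qualify.
Option B: score 801 ≥ 680; DTI 36.4% ≤ 38%; LTV 54.8% ≤ 90%; employment 27 ≥ 6 mo; reserves 5.1 ≥ 3 mo → qualifies.
Option C: score 801 ≥ 620; DTI 36.4% > 36%; LTV 54.8% ≤ 97%; employment 27 ≥ 6 mo → does not qualify.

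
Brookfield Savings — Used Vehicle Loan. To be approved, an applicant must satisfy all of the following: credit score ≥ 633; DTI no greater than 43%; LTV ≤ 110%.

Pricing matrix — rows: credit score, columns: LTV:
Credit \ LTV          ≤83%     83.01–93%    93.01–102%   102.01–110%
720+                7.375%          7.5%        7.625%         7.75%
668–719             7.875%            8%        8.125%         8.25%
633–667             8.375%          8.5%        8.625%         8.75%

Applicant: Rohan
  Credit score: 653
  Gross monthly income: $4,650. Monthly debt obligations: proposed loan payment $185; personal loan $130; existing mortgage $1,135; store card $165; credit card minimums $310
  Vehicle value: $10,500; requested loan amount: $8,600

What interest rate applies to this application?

Credit score 653 ≥ 633; Total monthly debts = (185 + 130 + 1,135 + 165 + 310) = 1,925. DTI: 1,925 ÷ 4,650 = 41.4%, within the 43% cap
Loan-to-value = 8,600/10,500 = 81.9% — pass (110% max)
Score 653 is in the 633–667 band; LTV 81.9% is in the ≤83% band → 8.375%.

8.375%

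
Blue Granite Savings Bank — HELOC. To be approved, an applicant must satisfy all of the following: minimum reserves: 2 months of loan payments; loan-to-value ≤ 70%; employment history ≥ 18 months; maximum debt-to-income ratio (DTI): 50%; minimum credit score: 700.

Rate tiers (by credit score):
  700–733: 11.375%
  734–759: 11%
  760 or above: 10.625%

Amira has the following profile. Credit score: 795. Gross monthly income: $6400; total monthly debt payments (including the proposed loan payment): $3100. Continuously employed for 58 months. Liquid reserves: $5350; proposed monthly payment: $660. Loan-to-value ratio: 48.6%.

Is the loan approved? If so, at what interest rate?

Credit score 795 ≥ 700 (meets minimum)
Liquid reserves cover 5,350/660 = 8.1 months — ≥ 2 required
Employment 58 ≥ 18 months
Debt-to-income = 3,100/6,400 = 48.4% — meets 50% limit
LTV 48.6% ≤ 70%
All requirements met. Score 795 falls in the 760 or above tier → 10.625%.

Approved at 10.625%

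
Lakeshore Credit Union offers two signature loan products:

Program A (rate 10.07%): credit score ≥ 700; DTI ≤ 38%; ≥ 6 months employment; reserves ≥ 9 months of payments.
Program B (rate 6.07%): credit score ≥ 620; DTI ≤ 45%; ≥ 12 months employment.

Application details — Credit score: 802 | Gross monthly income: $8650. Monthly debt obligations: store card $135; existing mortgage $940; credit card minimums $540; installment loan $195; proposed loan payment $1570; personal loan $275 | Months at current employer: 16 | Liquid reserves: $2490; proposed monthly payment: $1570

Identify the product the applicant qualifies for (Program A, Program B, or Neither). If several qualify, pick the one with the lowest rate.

Program B

Total debts = (135 + 940 + 540 + 195 + 1,570 + 275) = 3,655; DTI = 3,655/8,650 = 42.3%.
Reserves = 2,490/1,570 = 1.6 months.
Program A: score 802 ≥ 700; DTI 42.3% > 38%; employment 16 ≥ 6 mo; reserves 1.6 < 9 mo → does not qualify.
Program B: score 802 ≥ 620; DTI 42.3% ≤ 45%; employment 16 ≥ 12 mo → qualifies.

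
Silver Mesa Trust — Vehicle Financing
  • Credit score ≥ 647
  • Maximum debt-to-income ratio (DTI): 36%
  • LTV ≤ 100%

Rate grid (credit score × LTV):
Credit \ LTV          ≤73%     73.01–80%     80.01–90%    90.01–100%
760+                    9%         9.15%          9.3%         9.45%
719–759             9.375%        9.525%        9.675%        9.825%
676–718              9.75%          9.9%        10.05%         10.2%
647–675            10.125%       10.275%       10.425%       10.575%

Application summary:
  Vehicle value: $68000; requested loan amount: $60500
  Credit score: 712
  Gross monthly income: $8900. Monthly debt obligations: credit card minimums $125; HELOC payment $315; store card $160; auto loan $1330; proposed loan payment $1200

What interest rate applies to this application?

Credit score 712 ≥ 647; Total monthly debts = (125 + 315 + 160 + 1,330 + 1,200) = 3,130. Debt-to-income = 3,130/8,900 = 35.2% — meets 36% limit
Loan-to-value = 60,500/68,000 = 89% — pass (100% max)
Row: 712 falls in 676–718. Column: 89% falls in 80.01–90%. Rate = 10.05%.

10.05%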